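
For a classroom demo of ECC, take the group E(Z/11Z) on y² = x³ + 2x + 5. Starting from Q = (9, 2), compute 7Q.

(8, 7)

Double-and-add on 7 = (111)₂. Start with Q = (9, 2) for the leading 1-bit.
double: tangent at (9, 2): λ = (3·9² + 2)/(2·2) ≡ 3/4. 4⁻¹ ≡ 3 (mod 11) since 4·3 = 12 ≡ 1, so λ ≡ 3·3 ≡ 9.
  x = λ² - 9 - 9 = 81 - 18 ≡ 8; y = λ·(9 - 8) - 2 ≡ 7. → (8, 7)
add Q: (8, 7) + (9, 2). λ = (2 - 7)/(9 - 8) ≡ 6/1 mod 11. 1⁻¹ ≡ 1 (mod 11), so λ ≡ 6.
  x = λ² - 8 - 9 = 36 - 17 ≡ 8; y = λ·(8 - 8) - 7 ≡ 4. → (8, 4)
double: tangent at (8, 4): λ = (3·8² + 2)/(2·4) ≡ 7/8. 8⁻¹ ≡ 7 (mod 11) since 8·7 = 56 ≡ 1, so λ ≡ 7·7 ≡ 5.
  x = λ² - 8 - 8 = 25 - 16 ≡ 9; y = λ·(8 - 9) - 4 ≡ 2. → (9, 2)
add Q: tangent at (9, 2): λ = (3·9² + 2)/(2·2) ≡ 3/4. 4⁻¹ ≡ 3 (mod 11) since 4·3 = 12 ≡ 1, so λ ≡ 3·3 ≡ 9.
  x = λ² - 9 - 9 = 81 - 18 ≡ 8; y = λ·(9 - 8) - 2 ≡ 7. → (8, 7)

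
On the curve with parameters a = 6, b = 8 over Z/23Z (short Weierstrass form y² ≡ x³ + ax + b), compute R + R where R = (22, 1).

tangent at (22, 1): λ = (3·22² + 6)/(2·1) ≡ 9/2. 2⁻¹ ≡ 12 (mod 23) since 2·12 = 24 ≡ 1, so λ ≡ 9·12 ≡ 16.
  x = λ² - 22 - 22 = 256 - 44 ≡ 5; y = λ·(22 - 5) - 1 ≡ 18. → (5, 18)

(5, 18)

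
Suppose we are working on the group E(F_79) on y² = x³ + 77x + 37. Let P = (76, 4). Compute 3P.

(36, 13)

Repeated addition: build up to 3P.
2P: tangent at (76, 4): λ = (3·76² + 77)/(2·4) ≡ 25/8. 8⁻¹ ≡ 10 (mod 79) since 8·10 = 80 ≡ 1, so λ ≡ 25·10 ≡ 13.
  x = λ² - 76 - 76 = 169 - 152 ≡ 17; y = λ·(76 - 17) - 4 ≡ 52. → (17, 52)
3P: (17, 52) + (76, 4). λ = (4 - 52)/(76 - 17) ≡ 31/59 mod 79. 59⁻¹ ≡ 75 (mod 79) since 59·75 = 4425 ≡ 1, so λ ≡ 34.
  x = λ² - 17 - 76 = 1156 - 93 ≡ 36; y = λ·(17 - 36) - 52 ≡ 13. → (36, 13)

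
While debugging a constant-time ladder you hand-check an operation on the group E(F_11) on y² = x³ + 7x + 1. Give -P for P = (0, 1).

-(0, 1) = (0, -1 mod 11) = (0, 10).

(0, 10)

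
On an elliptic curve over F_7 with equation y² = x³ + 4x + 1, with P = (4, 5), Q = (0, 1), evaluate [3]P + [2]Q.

First 3P:
Repeated addition: build up to 3P.
2P: tangent at (4, 5): λ = (3·4² + 4)/(2·5) ≡ 3/3. 3⁻¹ ≡ 5 (mod 7), so λ ≡ 3·5 ≡ 1.
  x = λ² - 4 - 4 = 1 - 8 ≡ 0; y = λ·(4 - 0) - 5 ≡ 6. → (0, 6)
3P: (0, 6) + (4, 5). λ = (5 - 6)/(4 - 0) ≡ 6/4 mod 7. 4⁻¹ ≡ 2 (mod 7), so λ ≡ 5.
  x = λ² - 0 - 4 = 25 - 4 ≡ 0; y = λ·(0 - 0) - 6 ≡ 1. → (0, 1)
3P = (0, 1).
Next 2Q:
Repeated addition: build up to 2Q.
2Q: tangent at (0, 1): λ = (3·0² + 4)/(2·1) ≡ 4/2. 2⁻¹ ≡ 4 (mod 7) since 2·4 = 8 ≡ 1, so λ ≡ 4·4 ≡ 2.
  x = λ² - 0 - 0 = 4 - 0 ≡ 4; y = λ·(0 - 4) - 1 ≡ 5. → (4, 5)
2Q = (4, 5).
Finally 3P + 2Q:
(0, 1) + (4, 5). λ = (5 - 1)/(4 - 0) ≡ 4/4 mod 7. 4⁻¹ ≡ 2 (mod 7), so λ ≡ 1.
  x = λ² - 0 - 4 = 1 - 4 ≡ 4; y = λ·(0 - 4) - 1 ≡ 2. → (4, 2)

(4, 2)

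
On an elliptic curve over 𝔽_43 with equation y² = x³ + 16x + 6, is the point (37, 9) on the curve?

yes

y² = 9² ≡ 38; x³ + 16x + 6 = 51251 ≡ 38 (mod 43). 38 = 38.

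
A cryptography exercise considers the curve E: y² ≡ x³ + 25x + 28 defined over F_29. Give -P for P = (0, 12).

(0, 17)

-(0, 12) = (0, -12 mod 29) = (0, 17).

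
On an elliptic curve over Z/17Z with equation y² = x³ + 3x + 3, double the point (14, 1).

tangent at (14, 1): λ = (3·14² + 3)/(2·1) ≡ 13/2. 2⁻¹ ≡ 9 (mod 17) since 2·9 = 18 ≡ 1, so λ ≡ 13·9 ≡ 15.
  x = λ² - 14 - 14 = 225 - 28 ≡ 10; y = λ·(14 - 10) - 1 ≡ 8. → (10, 8)

(10, 8)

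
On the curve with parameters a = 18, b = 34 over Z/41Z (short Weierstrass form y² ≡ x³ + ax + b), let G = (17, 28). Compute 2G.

tangent at (17, 28): λ = (3·17² + 18)/(2·28) ≡ 24/15. 15⁻¹ ≡ 11 (mod 41), so λ ≡ 24·11 ≡ 18.
  x = λ² - 17 - 17 = 324 - 34 ≡ 3; y = λ·(17 - 3) - 28 ≡ 19. → (3, 19)

(3, 19)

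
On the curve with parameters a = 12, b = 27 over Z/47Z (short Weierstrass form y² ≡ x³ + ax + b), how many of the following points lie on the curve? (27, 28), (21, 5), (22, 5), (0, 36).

(27, 28): 28² ≡ 32, rhs ≡ 12 → off.
(21, 5): 5² ≡ 25, rhs ≡ 46 → off.
(22, 5): 5² ≡ 25, rhs ≡ 35 → off.
(0, 36): 36² ≡ 27, rhs ≡ 27 → on.

1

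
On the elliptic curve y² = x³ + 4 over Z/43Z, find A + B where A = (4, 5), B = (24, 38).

(4, 5) + (24, 38). λ = (38 - 5)/(24 - 4) ≡ 33/20 mod 43. 20⁻¹ ≡ 28 (mod 43) since 20·28 = 560 ≡ 1, so λ ≡ 21.
  x = λ² - 4 - 24 = 441 - 28 ≡ 26; y = λ·(4 - 26) - 5 ≡ 6. → (26, 6)

(26, 6)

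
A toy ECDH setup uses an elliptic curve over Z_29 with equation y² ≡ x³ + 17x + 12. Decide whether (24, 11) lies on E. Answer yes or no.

yes

y² = 11² ≡ 5; x³ + 17x + 12 = 14244 ≡ 5 (mod 29). 5 = 5.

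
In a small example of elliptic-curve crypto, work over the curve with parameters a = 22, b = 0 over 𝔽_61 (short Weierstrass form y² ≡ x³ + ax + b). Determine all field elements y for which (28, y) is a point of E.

x³ + 22x + 0 = 22568 ≡ 59 (mod 61).
59 is a non-residue mod 61; no y exists.

none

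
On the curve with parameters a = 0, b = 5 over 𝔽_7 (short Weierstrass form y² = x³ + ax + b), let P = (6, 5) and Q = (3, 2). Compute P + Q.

(6, 2)

(6, 5) + (3, 2). λ = (2 - 5)/(3 - 6) ≡ 4/4 mod 7. 4⁻¹ ≡ 2 (mod 7), so λ ≡ 1.
  x = λ² - 6 - 3 = 1 - 9 ≡ 6; y = λ·(6 - 6) - 5 ≡ 2. → (6, 2)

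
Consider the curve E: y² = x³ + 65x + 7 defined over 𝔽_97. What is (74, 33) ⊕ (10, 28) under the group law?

(74, 33) + (10, 28). λ = (28 - 33)/(10 - 74) ≡ 92/33 mod 97. 33⁻¹ ≡ 50 (mod 97) since 33·50 = 1650 ≡ 1, so λ ≡ 41.
  x = λ² - 74 - 10 = 1681 - 84 ≡ 45; y = λ·(74 - 45) - 33 ≡ 89. → (45, 89)

(45, 89)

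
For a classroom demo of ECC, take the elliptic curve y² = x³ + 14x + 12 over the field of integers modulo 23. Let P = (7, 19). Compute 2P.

(9, 4)

tangent at (7, 19): λ = (3·7² + 14)/(2·19) ≡ 0/15. 15⁻¹ ≡ 20 (mod 23), so λ ≡ 0·20 ≡ 0.
  x = λ² - 7 - 7 = 0 - 14 ≡ 9; y = λ·(7 - 9) - 19 ≡ 4. → (9, 4)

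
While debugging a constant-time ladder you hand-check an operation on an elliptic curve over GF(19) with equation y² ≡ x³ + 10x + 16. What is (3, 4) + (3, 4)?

tangent at (3, 4): λ = (3·3² + 10)/(2·4) ≡ 18/8. 8⁻¹ ≡ 12 (mod 19), so λ ≡ 18·12 ≡ 7.
  x = λ² - 3 - 3 = 49 - 6 ≡ 5; y = λ·(3 - 5) - 4 ≡ 1. → (5, 1)

(5, 1)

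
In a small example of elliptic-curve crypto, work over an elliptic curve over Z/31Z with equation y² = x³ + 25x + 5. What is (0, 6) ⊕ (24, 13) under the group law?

(8, 2)

(0, 6) + (24, 13). λ = (13 - 6)/(24 - 0) ≡ 7/24 mod 31. 24⁻¹ ≡ 22 (mod 31), so λ ≡ 30.
  x = λ² - 0 - 24 = 900 - 24 ≡ 8; y = λ·(0 - 8) - 6 ≡ 2. → (8, 2)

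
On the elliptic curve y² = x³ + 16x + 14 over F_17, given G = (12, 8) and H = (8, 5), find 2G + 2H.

First 2G:
Repeated addition: build up to 2G.
2G: tangent at (12, 8): λ = (3·12² + 16)/(2·8) ≡ 6/16. 16⁻¹ ≡ 16 (mod 17), so λ ≡ 6·16 ≡ 11.
  x = λ² - 12 - 12 = 121 - 24 ≡ 12; y = λ·(12 - 12) - 8 ≡ 9. → (12, 9)
2G = (12, 9).
Next 2H:
Repeated addition: build up to 2H.
2H: tangent at (8, 5): λ = (3·8² + 16)/(2·5) ≡ 4/10. 10⁻¹ ≡ 12 (mod 17), so λ ≡ 4·12 ≡ 14.
  x = λ² - 8 - 8 = 196 - 16 ≡ 10; y = λ·(8 - 10) - 5 ≡ 1. → (10, 1)
2H = (10, 1).
Finally 2G + 2H:
(12, 9) + (10, 1). λ = (1 - 9)/(10 - 12) ≡ 9/15 mod 17. 15⁻¹ ≡ 8 (mod 17), so λ ≡ 4.
  x = λ² - 12 - 10 = 16 - 22 ≡ 11; y = λ·(12 - 11) - 9 ≡ 12. → (11, 12)

(11, 12)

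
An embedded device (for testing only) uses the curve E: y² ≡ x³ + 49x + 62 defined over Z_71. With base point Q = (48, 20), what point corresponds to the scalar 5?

Repeated addition: build up to 5Q.
2Q: tangent at (48, 20): λ = (3·48² + 49)/(2·20) ≡ 3/40. 40⁻¹ ≡ 16 (mod 71) since 40·16 = 640 ≡ 1, so λ ≡ 3·16 ≡ 48.
  x = λ² - 48 - 48 = 2304 - 96 ≡ 7; y = λ·(48 - 7) - 20 ≡ 31. → (7, 31)
3Q: (7, 31) + (48, 20). λ = (20 - 31)/(48 - 7) ≡ 60/41 mod 71. 41⁻¹ ≡ 26 (mod 71) since 41·26 = 1066 ≡ 1, so λ ≡ 69.
  x = λ² - 7 - 48 = 4761 - 55 ≡ 20; y = λ·(7 - 20) - 31 ≡ 66. → (20, 66)
4Q: (20, 66) + (48, 20). λ = (20 - 66)/(48 - 20) ≡ 25/28 mod 71. 28⁻¹ ≡ 33 (mod 71), so λ ≡ 44.
  x = λ² - 20 - 48 = 1936 - 68 ≡ 22; y = λ·(20 - 22) - 66 ≡ 59. → (22, 59)
5Q: (22, 59) + (48, 20). λ = (20 - 59)/(48 - 22) ≡ 32/26 mod 71. 26⁻¹ ≡ 41 (mod 71), so λ ≡ 34.
  x = λ² - 22 - 48 = 1156 - 70 ≡ 21; y = λ·(22 - 21) - 59 ≡ 46. → (21, 46)

(21, 46)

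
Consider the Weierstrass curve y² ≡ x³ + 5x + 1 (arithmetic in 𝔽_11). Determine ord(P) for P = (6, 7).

11

2P: tangent at (6, 7): λ = (3·6² + 5)/(2·7) ≡ 3/3. 3⁻¹ ≡ 4 (mod 11), so λ ≡ 3·4 ≡ 1.
  x = λ² - 6 - 6 = 1 - 12 ≡ 0; y = λ·(6 - 0) - 7 ≡ 10. → (0, 10)
3P: (0, 10) + (6, 7). λ = (7 - 10)/(6 - 0) ≡ 8/6 mod 11. 6⁻¹ ≡ 2 (mod 11), so λ ≡ 5.
  x = λ² - 0 - 6 = 25 - 6 ≡ 8; y = λ·(0 - 8) - 10 ≡ 5. → (8, 5)
4P: (8, 5) + (6, 7). λ = (7 - 5)/(6 - 8) ≡ 2/9 mod 11. 9⁻¹ ≡ 5 (mod 11) since 9·5 = 45 ≡ 1, so λ ≡ 10.
  x = λ² - 8 - 6 = 100 - 14 ≡ 9; y = λ·(8 - 9) - 5 ≡ 7. → (9, 7)
5P: (9, 7) + (6, 7). λ = (7 - 7)/(6 - 9) ≡ 0/8 mod 11. 8⁻¹ ≡ 7 (mod 11), so λ ≡ 0.
  x = λ² - 9 - 6 = 0 - 15 ≡ 7; y = λ·(9 - 7) - 7 ≡ 4. → (7, 4)
6P: (7, 4) + (6, 7). λ = (7 - 4)/(6 - 7) ≡ 3/10 mod 11. 10⁻¹ ≡ 10 (mod 11) since 10·10 = 100 ≡ 1, so λ ≡ 8.
  x = λ² - 7 - 6 = 64 - 13 ≡ 7; y = λ·(7 - 7) - 4 ≡ 7. → (7, 7)
7P: (7, 7) + (6, 7). λ = (7 - 7)/(6 - 7) ≡ 0/10 mod 11. 10⁻¹ ≡ 10 (mod 11) since 10·10 = 100 ≡ 1, so λ ≡ 0.
  x = λ² - 7 - 6 = 0 - 13 ≡ 9; y = λ·(7 - 9) - 7 ≡ 4. → (9, 4)
8P: (9, 4) + (6, 7). λ = (7 - 4)/(6 - 9) ≡ 3/8 mod 11. 8⁻¹ ≡ 7 (mod 11) since 8·7 = 56 ≡ 1, so λ ≡ 10.
  x = λ² - 9 - 6 = 100 - 15 ≡ 8; y = λ·(9 - 8) - 4 ≡ 6. → (8, 6)
9P: (8, 6) + (6, 7). λ = (7 - 6)/(6 - 8) ≡ 1/9 mod 11. 9⁻¹ ≡ 5 (mod 11) since 9·5 = 45 ≡ 1, so λ ≡ 5.
  x = λ² - 8 - 6 = 25 - 14 ≡ 0; y = λ·(8 - 0) - 6 ≡ 1. → (0, 1)
10P: (0, 1) + (6, 7). λ = (7 - 1)/(6 - 0) ≡ 6/6 mod 11. 6⁻¹ ≡ 2 (mod 11), so λ ≡ 1.
  x = λ² - 0 - 6 = 1 - 6 ≡ 6; y = λ·(0 - 6) - 1 ≡ 4. → (6, 4)
11P: (6, 4) + (6, 7): same x and y₁ ≡ -y₂, so the sum is ∞.
11P = ∞, so the order is 11.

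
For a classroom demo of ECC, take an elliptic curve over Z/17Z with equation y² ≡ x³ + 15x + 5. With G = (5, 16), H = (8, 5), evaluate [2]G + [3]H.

(8, 12)

First 2G:
Repeated addition: build up to 2G.
2G: tangent at (5, 16): λ = (3·5² + 15)/(2·16) ≡ 5/15. 15⁻¹ ≡ 8 (mod 17), so λ ≡ 5·8 ≡ 6.
  x = λ² - 5 - 5 = 36 - 10 ≡ 9; y = λ·(5 - 9) - 16 ≡ 11. → (9, 11)
2G = (9, 11).
Next 3H:
Repeated addition: build up to 3H.
2H: tangent at (8, 5): λ = (3·8² + 15)/(2·5) ≡ 3/10. 10⁻¹ ≡ 12 (mod 17) since 10·12 = 120 ≡ 1, so λ ≡ 3·12 ≡ 2.
  x = λ² - 8 - 8 = 4 - 16 ≡ 5; y = λ·(8 - 5) - 5 ≡ 1. → (5, 1)
3H: (5, 1) + (8, 5). λ = (5 - 1)/(8 - 5) ≡ 4/3 mod 17. 3⁻¹ ≡ 6 (mod 17) since 3·6 = 18 ≡ 1, so λ ≡ 7.
  x = λ² - 5 - 8 = 49 - 13 ≡ 2; y = λ·(5 - 2) - 1 ≡ 3. → (2, 3)
3H = (2, 3).
Finally 2G + 3H:
(9, 11) + (2, 3). λ = (3 - 11)/(2 - 9) ≡ 9/10 mod 17. 10⁻¹ ≡ 12 (mod 17) since 10·12 = 120 ≡ 1, so λ ≡ 6.
  x = λ² - 9 - 2 = 36 - 11 ≡ 8; y = λ·(9 - 8) - 11 ≡ 12. → (8, 12)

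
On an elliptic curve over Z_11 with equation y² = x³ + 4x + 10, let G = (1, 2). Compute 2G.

(10, 7)

tangent at (1, 2): λ = (3·1² + 4)/(2·2) ≡ 7/4. 4⁻¹ ≡ 3 (mod 11) since 4·3 = 12 ≡ 1, so λ ≡ 7·3 ≡ 10.
  x = λ² - 1 - 1 = 100 - 2 ≡ 10; y = λ·(1 - 10) - 2 ≡ 7. → (10, 7)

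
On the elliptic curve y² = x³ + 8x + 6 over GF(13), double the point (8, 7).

tangent at (8, 7): λ = (3·8² + 8)/(2·7) ≡ 5/1. 1⁻¹ ≡ 1 (mod 13), so λ ≡ 5·1 ≡ 5.
  x = λ² - 8 - 8 = 25 - 16 ≡ 9; y = λ·(8 - 9) - 7 ≡ 1. → (9, 1)

(9, 1)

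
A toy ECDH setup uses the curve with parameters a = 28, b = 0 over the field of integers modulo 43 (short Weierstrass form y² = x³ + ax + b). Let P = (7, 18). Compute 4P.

(13, 29)

Double-and-add on 4 = (100)₂. Start with P = (7, 18) for the leading 1-bit.
double: tangent at (7, 18): λ = (3·7² + 28)/(2·18) ≡ 3/36. 36⁻¹ ≡ 6 (mod 43), so λ ≡ 3·6 ≡ 18.
  x = λ² - 7 - 7 = 324 - 14 ≡ 9; y = λ·(7 - 9) - 18 ≡ 32. → (9, 32)
double: tangent at (9, 32): λ = (3·9² + 28)/(2·32) ≡ 13/21. 21⁻¹ ≡ 41 (mod 43) since 21·41 = 861 ≡ 1, so λ ≡ 13·41 ≡ 17.
  x = λ² - 9 - 9 = 289 - 18 ≡ 13; y = λ·(9 - 13) - 32 ≡ 29. → (13, 29)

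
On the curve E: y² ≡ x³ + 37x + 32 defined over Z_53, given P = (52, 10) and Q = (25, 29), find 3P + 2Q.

First 3P:
Repeated addition: build up to 3P.
2P: tangent at (52, 10): λ = (3·52² + 37)/(2·10) ≡ 40/20. 20⁻¹ ≡ 8 (mod 53), so λ ≡ 40·8 ≡ 2.
  x = λ² - 52 - 52 = 4 - 104 ≡ 6; y = λ·(52 - 6) - 10 ≡ 29. → (6, 29)
3P: (6, 29) + (52, 10). λ = (10 - 29)/(52 - 6) ≡ 34/46 mod 53. 46⁻¹ ≡ 15 (mod 53), so λ ≡ 33.
  x = λ² - 6 - 52 = 1089 - 58 ≡ 24; y = λ·(6 - 24) - 29 ≡ 13. → (24, 13)
3P = (24, 13).
Next 2Q:
Repeated addition: build up to 2Q.
2Q: tangent at (25, 29): λ = (3·25² + 37)/(2·29) ≡ 4/5. 5⁻¹ ≡ 32 (mod 53), so λ ≡ 4·32 ≡ 22.
  x = λ² - 25 - 25 = 484 - 50 ≡ 10; y = λ·(25 - 10) - 29 ≡ 36. → (10, 36)
2Q = (10, 36).
Finally 3P + 2Q:
(24, 13) + (10, 36). λ = (36 - 13)/(10 - 24) ≡ 23/39 mod 53. 39⁻¹ ≡ 34 (mod 53), so λ ≡ 40.
  x = λ² - 24 - 10 = 1600 - 34 ≡ 29; y = λ·(24 - 29) - 13 ≡ 52. → (29, 52)

(29, 52)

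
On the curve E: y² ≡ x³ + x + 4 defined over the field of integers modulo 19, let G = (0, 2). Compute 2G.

tangent at (0, 2): λ = (3·0² + 1)/(2·2) ≡ 1/4. 4⁻¹ ≡ 5 (mod 19), so λ ≡ 1·5 ≡ 5.
  x = λ² - 0 - 0 = 25 - 0 ≡ 6; y = λ·(0 - 6) - 2 ≡ 6. → (6, 6)

(6, 6)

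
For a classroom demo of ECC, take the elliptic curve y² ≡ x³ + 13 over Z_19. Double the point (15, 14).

tangent at (15, 14): λ = (3·15² + 0)/(2·14) ≡ 10/9. 9⁻¹ ≡ 17 (mod 19), so λ ≡ 10·17 ≡ 18.
  x = λ² - 15 - 15 = 324 - 30 ≡ 9; y = λ·(15 - 9) - 14 ≡ 18. → (9, 18)

(9, 18)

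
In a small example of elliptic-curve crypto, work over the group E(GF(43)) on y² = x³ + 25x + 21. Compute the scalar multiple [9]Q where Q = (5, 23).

(11, 37)

Repeated addition: build up to 9Q.
2Q: tangent at (5, 23): λ = (3·5² + 25)/(2·23) ≡ 14/3. 3⁻¹ ≡ 29 (mod 43), so λ ≡ 14·29 ≡ 19.
  x = λ² - 5 - 5 = 361 - 10 ≡ 7; y = λ·(5 - 7) - 23 ≡ 25. → (7, 25)
3Q: (7, 25) + (5, 23). λ = (23 - 25)/(5 - 7) ≡ 41/41 mod 43. 41⁻¹ ≡ 21 (mod 43), so λ ≡ 1.
  x = λ² - 7 - 5 = 1 - 12 ≡ 32; y = λ·(7 - 32) - 25 ≡ 36. → (32, 36)
4Q: (32, 36) + (5, 23). λ = (23 - 36)/(5 - 32) ≡ 30/16 mod 43. 16⁻¹ ≡ 35 (mod 43) since 16·35 = 560 ≡ 1, so λ ≡ 18.
  x = λ² - 32 - 5 = 324 - 37 ≡ 29; y = λ·(32 - 29) - 36 ≡ 18. → (29, 18)
5Q: (29, 18) + (5, 23). λ = (23 - 18)/(5 - 29) ≡ 5/19 mod 43. 19⁻¹ ≡ 34 (mod 43) since 19·34 = 646 ≡ 1, so λ ≡ 41.
  x = λ² - 29 - 5 = 1681 - 34 ≡ 13; y = λ·(29 - 13) - 18 ≡ 36. → (13, 36)
6Q: (13, 36) + (5, 23). λ = (23 - 36)/(5 - 13) ≡ 30/35 mod 43. 35⁻¹ ≡ 16 (mod 43) since 35·16 = 560 ≡ 1, so λ ≡ 7.
  x = λ² - 13 - 5 = 49 - 18 ≡ 31; y = λ·(13 - 31) - 36 ≡ 10. → (31, 10)
7Q: (31, 10) + (5, 23). λ = (23 - 10)/(5 - 31) ≡ 13/17 mod 43. 17⁻¹ ≡ 38 (mod 43) since 17·38 = 646 ≡ 1, so λ ≡ 21.
  x = λ² - 31 - 5 = 441 - 36 ≡ 18; y = λ·(31 - 18) - 10 ≡ 5. → (18, 5)
8Q: (18, 5) + (5, 23). λ = (23 - 5)/(5 - 18) ≡ 18/30 mod 43. 30⁻¹ ≡ 33 (mod 43), so λ ≡ 35.
  x = λ² - 18 - 5 = 1225 - 23 ≡ 41; y = λ·(18 - 41) - 5 ≡ 7. → (41, 7)
9Q: (41, 7) + (5, 23). λ = (23 - 7)/(5 - 41) ≡ 16/7 mod 43. 7⁻¹ ≡ 37 (mod 43), so λ ≡ 33.
  x = λ² - 41 - 5 = 1089 - 46 ≡ 11; y = λ·(41 - 11) - 7 ≡ 37. → (11, 37)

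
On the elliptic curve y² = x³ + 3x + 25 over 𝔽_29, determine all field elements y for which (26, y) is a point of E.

x³ + 3x + 25 = 17679 ≡ 18 (mod 29).
18 is a non-residue mod 29; no y exists.

none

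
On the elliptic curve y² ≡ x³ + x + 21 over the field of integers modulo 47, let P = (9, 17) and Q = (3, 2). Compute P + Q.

(9, 17) + (3, 2). λ = (2 - 17)/(3 - 9) ≡ 32/41 mod 47. 41⁻¹ ≡ 39 (mod 47), so λ ≡ 26.
  x = λ² - 9 - 3 = 676 - 12 ≡ 6; y = λ·(9 - 6) - 17 ≡ 14. → (6, 14)

(6, 14)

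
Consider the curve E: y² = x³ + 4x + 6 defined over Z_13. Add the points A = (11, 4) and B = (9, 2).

(11, 4) + (9, 2). λ = (2 - 4)/(9 - 11) ≡ 11/11 mod 13. 11⁻¹ ≡ 6 (mod 13) since 11·6 = 66 ≡ 1, so λ ≡ 1.
  x = λ² - 11 - 9 = 1 - 20 ≡ 7; y = λ·(11 - 7) - 4 ≡ 0. → (7, 0)

(7, 0)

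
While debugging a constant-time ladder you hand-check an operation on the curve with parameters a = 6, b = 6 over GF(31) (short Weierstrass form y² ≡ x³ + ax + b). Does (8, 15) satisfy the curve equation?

yes

y² = 15² ≡ 8; x³ + 6x + 6 = 566 ≡ 8 (mod 31). 8 = 8.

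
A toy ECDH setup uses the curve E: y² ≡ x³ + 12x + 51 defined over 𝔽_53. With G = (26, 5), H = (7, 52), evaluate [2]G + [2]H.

(48, 48)

First 2G:
Repeated addition: build up to 2G.
2G: tangent at (26, 5): λ = (3·26² + 12)/(2·5) ≡ 26/10. 10⁻¹ ≡ 16 (mod 53) since 10·16 = 160 ≡ 1, so λ ≡ 26·16 ≡ 45.
  x = λ² - 26 - 26 = 2025 - 52 ≡ 12; y = λ·(26 - 12) - 5 ≡ 42. → (12, 42)
2G = (12, 42).
Next 2H:
Repeated addition: build up to 2H.
2H: tangent at (7, 52): λ = (3·7² + 12)/(2·52) ≡ 0/51. 51⁻¹ ≡ 26 (mod 53), so λ ≡ 0·26 ≡ 0.
  x = λ² - 7 - 7 = 0 - 14 ≡ 39; y = λ·(7 - 39) - 52 ≡ 1. → (39, 1)
2H = (39, 1).
Finally 2G + 2H:
(12, 42) + (39, 1). λ = (1 - 42)/(39 - 12) ≡ 12/27 mod 53. 27⁻¹ ≡ 2 (mod 53), so λ ≡ 24.
  x = λ² - 12 - 39 = 576 - 51 ≡ 48; y = λ·(12 - 48) - 42 ≡ 48. → (48, 48)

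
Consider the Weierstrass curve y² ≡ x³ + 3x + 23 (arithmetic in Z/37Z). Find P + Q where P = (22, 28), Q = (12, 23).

(22, 28) + (12, 23). λ = (23 - 28)/(12 - 22) ≡ 32/27 mod 37. 27⁻¹ ≡ 11 (mod 37), so λ ≡ 19.
  x = λ² - 22 - 12 = 361 - 34 ≡ 31; y = λ·(22 - 31) - 28 ≡ 23. → (31, 23)

(31, 23)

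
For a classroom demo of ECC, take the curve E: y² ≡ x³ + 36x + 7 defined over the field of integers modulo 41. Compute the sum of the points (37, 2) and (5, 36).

(32, 26)

(37, 2) + (5, 36). λ = (36 - 2)/(5 - 37) ≡ 34/9 mod 41. 9⁻¹ ≡ 32 (mod 41) since 9·32 = 288 ≡ 1, so λ ≡ 22.
  x = λ² - 37 - 5 = 484 - 42 ≡ 32; y = λ·(37 - 32) - 2 ≡ 26. → (32, 26)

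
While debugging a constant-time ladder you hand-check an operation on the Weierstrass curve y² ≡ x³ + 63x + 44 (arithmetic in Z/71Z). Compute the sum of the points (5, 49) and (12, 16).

(40, 45)

(5, 49) + (12, 16). λ = (16 - 49)/(12 - 5) ≡ 38/7 mod 71. 7⁻¹ ≡ 61 (mod 71), so λ ≡ 46.
  x = λ² - 5 - 12 = 2116 - 17 ≡ 40; y = λ·(5 - 40) - 49 ≡ 45. → (40, 45)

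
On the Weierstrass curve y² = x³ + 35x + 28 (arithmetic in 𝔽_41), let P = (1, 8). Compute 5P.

Double-and-add on 5 = (101)₂. Start with P = (1, 8) for the leading 1-bit.
double: tangent at (1, 8): λ = (3·1² + 35)/(2·8) ≡ 38/16. 16⁻¹ ≡ 18 (mod 41) since 16·18 = 288 ≡ 1, so λ ≡ 38·18 ≡ 28.
  x = λ² - 1 - 1 = 784 - 2 ≡ 3; y = λ·(1 - 3) - 8 ≡ 18. → (3, 18)
double: tangent at (3, 18): λ = (3·3² + 35)/(2·18) ≡ 21/36. 36⁻¹ ≡ 8 (mod 41), so λ ≡ 21·8 ≡ 4.
  x = λ² - 3 - 3 = 16 - 6 ≡ 10; y = λ·(3 - 10) - 18 ≡ 36. → (10, 36)
add P: (10, 36) + (1, 8). λ = (8 - 36)/(1 - 10) ≡ 13/32 mod 41. 32⁻¹ ≡ 9 (mod 41), so λ ≡ 35.
  x = λ² - 10 - 1 = 1225 - 11 ≡ 25; y = λ·(10 - 25) - 36 ≡ 13. → (25, 13)

(25, 13)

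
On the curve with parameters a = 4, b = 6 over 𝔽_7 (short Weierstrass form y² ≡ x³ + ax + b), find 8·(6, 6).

Write Q = (6, 6).
Double-and-add on 8 = (1000)₂. Start with Q = (6, 6) for the leading 1-bit.
double: tangent at (6, 6): λ = (3·6² + 4)/(2·6) ≡ 0/5. 5⁻¹ ≡ 3 (mod 7), so λ ≡ 0·3 ≡ 0.
  x = λ² - 6 - 6 = 0 - 12 ≡ 2; y = λ·(6 - 2) - 6 ≡ 1. → (2, 1)
double: tangent at (2, 1): λ = (3·2² + 4)/(2·1) ≡ 2/2. 2⁻¹ ≡ 4 (mod 7), so λ ≡ 2·4 ≡ 1.
  x = λ² - 2 - 2 = 1 - 4 ≡ 4; y = λ·(2 - 4) - 1 ≡ 4. → (4, 4)
double: tangent at (4, 4): λ = (3·4² + 4)/(2·4) ≡ 3/1. 1⁻¹ ≡ 1 (mod 7), so λ ≡ 3·1 ≡ 3.
  x = λ² - 4 - 4 = 9 - 8 ≡ 1; y = λ·(4 - 1) - 4 ≡ 5. → (1, 5)

(1, 5)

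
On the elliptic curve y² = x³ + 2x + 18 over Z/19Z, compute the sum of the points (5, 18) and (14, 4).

(5, 18) + (14, 4). λ = (4 - 18)/(14 - 5) ≡ 5/9 mod 19. 9⁻¹ ≡ 17 (mod 19), so λ ≡ 9.
  x = λ² - 5 - 14 = 81 - 19 ≡ 5; y = λ·(5 - 5) - 18 ≡ 1. → (5, 1)

(5, 1)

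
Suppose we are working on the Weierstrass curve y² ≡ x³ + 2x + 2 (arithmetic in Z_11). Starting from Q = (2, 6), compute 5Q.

(1, 7)

Repeated addition: build up to 5Q.
2Q: tangent at (2, 6): λ = (3·2² + 2)/(2·6) ≡ 3/1. 1⁻¹ ≡ 1 (mod 11) since 1·1 = 1 ≡ 1, so λ ≡ 3·1 ≡ 3.
  x = λ² - 2 - 2 = 9 - 4 ≡ 5; y = λ·(2 - 5) - 6 ≡ 7. → (5, 7)
3Q: (5, 7) + (2, 6). λ = (6 - 7)/(2 - 5) ≡ 10/8 mod 11. 8⁻¹ ≡ 7 (mod 11) since 8·7 = 56 ≡ 1, so λ ≡ 4.
  x = λ² - 5 - 2 = 16 - 7 ≡ 9; y = λ·(5 - 9) - 7 ≡ 10. → (9, 10)
4Q: (9, 10) + (2, 6). λ = (6 - 10)/(2 - 9) ≡ 7/4 mod 11. 4⁻¹ ≡ 3 (mod 11), so λ ≡ 10.
  x = λ² - 9 - 2 = 100 - 11 ≡ 1; y = λ·(9 - 1) - 10 ≡ 4. → (1, 4)
5Q: (1, 4) + (2, 6). λ = (6 - 4)/(2 - 1) ≡ 2/1 mod 11. 1⁻¹ ≡ 1 (mod 11), so λ ≡ 2.
  x = λ² - 1 - 2 = 4 - 3 ≡ 1; y = λ·(1 - 1) - 4 ≡ 7. → (1, 7)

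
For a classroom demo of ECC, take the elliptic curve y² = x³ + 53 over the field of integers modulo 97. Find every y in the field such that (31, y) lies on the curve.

x³ + 0x + 53 = 29844 ≡ 65 (mod 97).
Square roots of 65 mod 97: 29 and 68 (since 29² = 841 ≡ 65).

29, 68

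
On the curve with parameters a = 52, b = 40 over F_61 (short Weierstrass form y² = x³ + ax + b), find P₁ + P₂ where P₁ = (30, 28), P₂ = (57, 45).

(20, 28)

(30, 28) + (57, 45). λ = (45 - 28)/(57 - 30) ≡ 17/27 mod 61. 27⁻¹ ≡ 52 (mod 61), so λ ≡ 30.
  x = λ² - 30 - 57 = 900 - 87 ≡ 20; y = λ·(30 - 20) - 28 ≡ 28. → (20, 28)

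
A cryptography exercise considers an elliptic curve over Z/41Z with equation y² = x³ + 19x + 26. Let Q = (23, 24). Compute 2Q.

tangent at (23, 24): λ = (3·23² + 19)/(2·24) ≡ 7/7. 7⁻¹ ≡ 6 (mod 41), so λ ≡ 7·6 ≡ 1.
  x = λ² - 23 - 23 = 1 - 46 ≡ 37; y = λ·(23 - 37) - 24 ≡ 3. → (37, 3)

(37, 3)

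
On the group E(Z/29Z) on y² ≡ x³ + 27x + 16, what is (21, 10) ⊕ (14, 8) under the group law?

(0, 25)

(21, 10) + (14, 8). λ = (8 - 10)/(14 - 21) ≡ 27/22 mod 29. 22⁻¹ ≡ 4 (mod 29) since 22·4 = 88 ≡ 1, so λ ≡ 21.
  x = λ² - 21 - 14 = 441 - 35 ≡ 0; y = λ·(21 - 0) - 10 ≡ 25. → (0, 25)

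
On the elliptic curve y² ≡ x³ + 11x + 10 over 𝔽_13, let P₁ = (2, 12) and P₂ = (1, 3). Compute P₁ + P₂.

(2, 12) + (1, 3). λ = (3 - 12)/(1 - 2) ≡ 4/12 mod 13. 12⁻¹ ≡ 12 (mod 13) since 12·12 = 144 ≡ 1, so λ ≡ 9.
  x = λ² - 2 - 1 = 81 - 3 ≡ 0; y = λ·(2 - 0) - 12 ≡ 6. → (0, 6)

(0, 6)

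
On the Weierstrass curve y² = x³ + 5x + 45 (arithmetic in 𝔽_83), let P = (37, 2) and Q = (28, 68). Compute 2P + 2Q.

(72, 53)

First 2P:
Repeated addition: build up to 2P.
2P: tangent at (37, 2): λ = (3·37² + 5)/(2·2) ≡ 45/4. 4⁻¹ ≡ 21 (mod 83) since 4·21 = 84 ≡ 1, so λ ≡ 45·21 ≡ 32.
  x = λ² - 37 - 37 = 1024 - 74 ≡ 37; y = λ·(37 - 37) - 2 ≡ 81. → (37, 81)
2P = (37, 81).
Next 2Q:
Repeated addition: build up to 2Q.
2Q: tangent at (28, 68): λ = (3·28² + 5)/(2·68) ≡ 33/53. 53⁻¹ ≡ 47 (mod 83) since 53·47 = 2491 ≡ 1, so λ ≡ 33·47 ≡ 57.
  x = λ² - 28 - 28 = 3249 - 56 ≡ 39; y = λ·(28 - 39) - 68 ≡ 52. → (39, 52)
2Q = (39, 52).
Finally 2P + 2Q:
(37, 81) + (39, 52). λ = (52 - 81)/(39 - 37) ≡ 54/2 mod 83. 2⁻¹ ≡ 42 (mod 83), so λ ≡ 27.
  x = λ² - 37 - 39 = 729 - 76 ≡ 72; y = λ·(37 - 72) - 81 ≡ 53. → (72, 53)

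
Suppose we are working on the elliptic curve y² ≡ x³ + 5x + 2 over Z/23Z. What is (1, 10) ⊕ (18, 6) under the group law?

(1, 10) + (18, 6). λ = (6 - 10)/(18 - 1) ≡ 19/17 mod 23. 17⁻¹ ≡ 19 (mod 23), so λ ≡ 16.
  x = λ² - 1 - 18 = 256 - 19 ≡ 7; y = λ·(1 - 7) - 10 ≡ 9. → (7, 9)

(7, 9)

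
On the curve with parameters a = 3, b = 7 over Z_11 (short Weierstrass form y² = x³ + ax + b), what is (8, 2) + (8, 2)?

(10, 5)

tangent at (8, 2): λ = (3·8² + 3)/(2·2) ≡ 8/4. 4⁻¹ ≡ 3 (mod 11), so λ ≡ 8·3 ≡ 2.
  x = λ² - 8 - 8 = 4 - 16 ≡ 10; y = λ·(8 - 10) - 2 ≡ 5. → (10, 5)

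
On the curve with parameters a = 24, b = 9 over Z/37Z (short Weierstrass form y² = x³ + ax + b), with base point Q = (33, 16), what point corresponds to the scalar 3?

(12, 29)

Repeated addition: build up to 3Q.
2Q: tangent at (33, 16): λ = (3·33² + 24)/(2·16) ≡ 35/32. 32⁻¹ ≡ 22 (mod 37), so λ ≡ 35·22 ≡ 30.
  x = λ² - 33 - 33 = 900 - 66 ≡ 20; y = λ·(33 - 20) - 16 ≡ 4. → (20, 4)
3Q: (20, 4) + (33, 16). λ = (16 - 4)/(33 - 20) ≡ 12/13 mod 37. 13⁻¹ ≡ 20 (mod 37), so λ ≡ 18.
  x = λ² - 20 - 33 = 324 - 53 ≡ 12; y = λ·(20 - 12) - 4 ≡ 29. → (12, 29)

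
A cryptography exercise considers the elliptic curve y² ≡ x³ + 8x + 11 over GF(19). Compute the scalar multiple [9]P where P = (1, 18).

(3, 10)

Repeated addition: build up to 9P.
2P: tangent at (1, 18): λ = (3·1² + 8)/(2·18) ≡ 11/17. 17⁻¹ ≡ 9 (mod 19), so λ ≡ 11·9 ≡ 4.
  x = λ² - 1 - 1 = 16 - 2 ≡ 14; y = λ·(1 - 14) - 18 ≡ 6. → (14, 6)
3P: (14, 6) + (1, 18). λ = (18 - 6)/(1 - 14) ≡ 12/6 mod 19. 6⁻¹ ≡ 16 (mod 19), so λ ≡ 2.
  x = λ² - 14 - 1 = 4 - 15 ≡ 8; y = λ·(14 - 8) - 6 ≡ 6. → (8, 6)
4P: (8, 6) + (1, 18). λ = (18 - 6)/(1 - 8) ≡ 12/12 mod 19. 12⁻¹ ≡ 8 (mod 19) since 12·8 = 96 ≡ 1, so λ ≡ 1.
  x = λ² - 8 - 1 = 1 - 9 ≡ 11; y = λ·(8 - 11) - 6 ≡ 10. → (11, 10)
5P: (11, 10) + (1, 18). λ = (18 - 10)/(1 - 11) ≡ 8/9 mod 19. 9⁻¹ ≡ 17 (mod 19), so λ ≡ 3.
  x = λ² - 11 - 1 = 9 - 12 ≡ 16; y = λ·(11 - 16) - 10 ≡ 13. → (16, 13)
6P: (16, 13) + (1, 18). λ = (18 - 13)/(1 - 16) ≡ 5/4 mod 19. 4⁻¹ ≡ 5 (mod 19), so λ ≡ 6.
  x = λ² - 16 - 1 = 36 - 17 ≡ 0; y = λ·(16 - 0) - 13 ≡ 7. → (0, 7)
7P: (0, 7) + (1, 18). λ = (18 - 7)/(1 - 0) ≡ 11/1 mod 19. 1⁻¹ ≡ 1 (mod 19), so λ ≡ 11.
  x = λ² - 0 - 1 = 121 - 1 ≡ 6; y = λ·(0 - 6) - 7 ≡ 3. → (6, 3)
8P: (6, 3) + (1, 18). λ = (18 - 3)/(1 - 6) ≡ 15/14 mod 19. 14⁻¹ ≡ 15 (mod 19), so λ ≡ 16.
  x = λ² - 6 - 1 = 256 - 7 ≡ 2; y = λ·(6 - 2) - 3 ≡ 4. → (2, 4)
9P: (2, 4) + (1, 18). λ = (18 - 4)/(1 - 2) ≡ 14/18 mod 19. 18⁻¹ ≡ 18 (mod 19) since 18·18 = 324 ≡ 1, so λ ≡ 5.
  x = λ² - 2 - 1 = 25 - 3 ≡ 3; y = λ·(2 - 3) - 4 ≡ 10. → (3, 10)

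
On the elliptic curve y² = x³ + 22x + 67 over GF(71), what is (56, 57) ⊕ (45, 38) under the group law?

(56, 57) + (45, 38). λ = (38 - 57)/(45 - 56) ≡ 52/60 mod 71. 60⁻¹ ≡ 58 (mod 71) since 60·58 = 3480 ≡ 1, so λ ≡ 34.
  x = λ² - 56 - 45 = 1156 - 101 ≡ 61; y = λ·(56 - 61) - 57 ≡ 57. → (61, 57)

(61, 57)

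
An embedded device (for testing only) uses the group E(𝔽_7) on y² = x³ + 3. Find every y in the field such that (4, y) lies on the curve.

x³ + 0x + 3 = 67 ≡ 4 (mod 7).
Square roots of 4 mod 7: 2 and 5 (since 2² = 4 ≡ 4).

2, 5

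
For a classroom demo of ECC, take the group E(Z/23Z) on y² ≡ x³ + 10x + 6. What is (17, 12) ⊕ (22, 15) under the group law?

(17, 12) + (22, 15). λ = (15 - 12)/(22 - 17) ≡ 3/5 mod 23. 5⁻¹ ≡ 14 (mod 23) since 5·14 = 70 ≡ 1, so λ ≡ 19.
  x = λ² - 17 - 22 = 361 - 39 ≡ 0; y = λ·(17 - 0) - 12 ≡ 12. → (0, 12)

(0, 12)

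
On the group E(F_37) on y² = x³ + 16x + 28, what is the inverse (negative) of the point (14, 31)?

-(14, 31) = (14, -31 mod 37) = (14, 6).

(14, 6)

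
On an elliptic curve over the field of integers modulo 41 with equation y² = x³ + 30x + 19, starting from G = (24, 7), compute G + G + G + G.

Repeated addition: build up to 4G.
2G: tangent at (24, 7): λ = (3·24² + 30)/(2·7) ≡ 36/14. 14⁻¹ ≡ 3 (mod 41) since 14·3 = 42 ≡ 1, so λ ≡ 36·3 ≡ 26.
  x = λ² - 24 - 24 = 676 - 48 ≡ 13; y = λ·(24 - 13) - 7 ≡ 33. → (13, 33)
3G: (13, 33) + (24, 7). λ = (7 - 33)/(24 - 13) ≡ 15/11 mod 41. 11⁻¹ ≡ 15 (mod 41), so λ ≡ 20.
  x = λ² - 13 - 24 = 400 - 37 ≡ 35; y = λ·(13 - 35) - 33 ≡ 19. → (35, 19)
4G: (35, 19) + (24, 7). λ = (7 - 19)/(24 - 35) ≡ 29/30 mod 41. 30⁻¹ ≡ 26 (mod 41) since 30·26 = 780 ≡ 1, so λ ≡ 16.
  x = λ² - 35 - 24 = 256 - 59 ≡ 33; y = λ·(35 - 33) - 19 ≡ 13. → (33, 13)

(33, 13)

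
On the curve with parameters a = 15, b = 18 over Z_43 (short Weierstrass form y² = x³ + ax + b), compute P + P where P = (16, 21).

(6, 18)

tangent at (16, 21): λ = (3·16² + 15)/(2·21) ≡ 9/42. 42⁻¹ ≡ 42 (mod 43), so λ ≡ 9·42 ≡ 34.
  x = λ² - 16 - 16 = 1156 - 32 ≡ 6; y = λ·(16 - 6) - 21 ≡ 18. → (6, 18)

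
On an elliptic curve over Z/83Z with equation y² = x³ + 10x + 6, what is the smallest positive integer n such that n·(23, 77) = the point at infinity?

2P: tangent at (23, 77): λ = (3·23² + 10)/(2·77) ≡ 20/71. 71⁻¹ ≡ 76 (mod 83), so λ ≡ 20·76 ≡ 26.
  x = λ² - 23 - 23 = 676 - 46 ≡ 49; y = λ·(23 - 49) - 77 ≡ 77. → (49, 77)
3P: (49, 77) + (23, 77). λ = (77 - 77)/(23 - 49) ≡ 0/57 mod 83. 57⁻¹ ≡ 67 (mod 83), so λ ≡ 0.
  x = λ² - 49 - 23 = 0 - 72 ≡ 11; y = λ·(49 - 11) - 77 ≡ 6. → (11, 6)
4P: (11, 6) + (23, 77). λ = (77 - 6)/(23 - 11) ≡ 71/12 mod 83. 12⁻¹ ≡ 7 (mod 83), so λ ≡ 82.
  x = λ² - 11 - 23 = 6724 - 34 ≡ 50; y = λ·(11 - 50) - 6 ≡ 33. → (50, 33)
5P: (50, 33) + (23, 77). λ = (77 - 33)/(23 - 50) ≡ 44/56 mod 83. 56⁻¹ ≡ 43 (mod 83), so λ ≡ 66.
  x = λ² - 50 - 23 = 4356 - 73 ≡ 50; y = λ·(50 - 50) - 33 ≡ 50. → (50, 50)
6P: (50, 50) + (23, 77). λ = (77 - 50)/(23 - 50) ≡ 27/56 mod 83. 56⁻¹ ≡ 43 (mod 83) since 56·43 = 2408 ≡ 1, so λ ≡ 82.
  x = λ² - 50 - 23 = 6724 - 73 ≡ 11; y = λ·(50 - 11) - 50 ≡ 77. → (11, 77)
7P: (11, 77) + (23, 77). λ = (77 - 77)/(23 - 11) ≡ 0/12 mod 83. 12⁻¹ ≡ 7 (mod 83) since 12·7 = 84 ≡ 1, so λ ≡ 0.
  x = λ² - 11 - 23 = 0 - 34 ≡ 49; y = λ·(11 - 49) - 77 ≡ 6. → (49, 6)
8P: (49, 6) + (23, 77). λ = (77 - 6)/(23 - 49) ≡ 71/57 mod 83. 57⁻¹ ≡ 67 (mod 83), so λ ≡ 26.
  x = λ² - 49 - 23 = 676 - 72 ≡ 23; y = λ·(49 - 23) - 6 ≡ 6. → (23, 6)
9P: (23, 6) + (23, 77): same x and y₁ ≡ -y₂, so the sum is the point at infinity.
9P = the point at infinity, so the order is 9.

9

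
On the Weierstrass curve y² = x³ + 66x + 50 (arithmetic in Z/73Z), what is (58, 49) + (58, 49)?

tangent at (58, 49): λ = (3·58² + 66)/(2·49) ≡ 11/25. 25⁻¹ ≡ 38 (mod 73), so λ ≡ 11·38 ≡ 53.
  x = λ² - 58 - 58 = 2809 - 116 ≡ 65; y = λ·(58 - 65) - 49 ≡ 18. → (65, 18)

(65, 18)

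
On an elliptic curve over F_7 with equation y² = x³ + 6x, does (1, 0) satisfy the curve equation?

y² = 0² ≡ 0; x³ + 6x + 0 = 7 ≡ 0 (mod 7). 0 = 0.

yes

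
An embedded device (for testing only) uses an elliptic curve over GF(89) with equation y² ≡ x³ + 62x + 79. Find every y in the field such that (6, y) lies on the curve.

20, 69

x³ + 62x + 79 = 667 ≡ 44 (mod 89).
Square roots of 44 mod 89: 20 and 69 (since 20² = 400 ≡ 44).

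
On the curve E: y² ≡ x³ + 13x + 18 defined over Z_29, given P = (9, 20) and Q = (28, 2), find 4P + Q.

(2, 20)

First 4P:
Repeated addition: build up to 4P.
2P: tangent at (9, 20): λ = (3·9² + 13)/(2·20) ≡ 24/11. 11⁻¹ ≡ 8 (mod 29), so λ ≡ 24·8 ≡ 18.
  x = λ² - 9 - 9 = 324 - 18 ≡ 16; y = λ·(9 - 16) - 20 ≡ 28. → (16, 28)
3P: (16, 28) + (9, 20). λ = (20 - 28)/(9 - 16) ≡ 21/22 mod 29. 22⁻¹ ≡ 4 (mod 29), so λ ≡ 26.
  x = λ² - 16 - 9 = 676 - 25 ≡ 13; y = λ·(16 - 13) - 28 ≡ 21. → (13, 21)
4P: (13, 21) + (9, 20). λ = (20 - 21)/(9 - 13) ≡ 28/25 mod 29. 25⁻¹ ≡ 7 (mod 29) since 25·7 = 175 ≡ 1, so λ ≡ 22.
  x = λ² - 13 - 9 = 484 - 22 ≡ 27; y = λ·(13 - 27) - 21 ≡ 19. → (27, 19)
4P = (27, 19).
Finally 4P + Q:
(27, 19) + (28, 2). λ = (2 - 19)/(28 - 27) ≡ 12/1 mod 29. 1⁻¹ ≡ 1 (mod 29), so λ ≡ 12.
  x = λ² - 27 - 28 = 144 - 55 ≡ 2; y = λ·(27 - 2) - 19 ≡ 20. → (2, 20)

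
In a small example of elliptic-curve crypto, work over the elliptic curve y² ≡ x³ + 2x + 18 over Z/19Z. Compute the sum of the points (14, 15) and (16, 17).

(14, 15) + (16, 17). λ = (17 - 15)/(16 - 14) ≡ 2/2 mod 19. 2⁻¹ ≡ 10 (mod 19) since 2·10 = 20 ≡ 1, so λ ≡ 1.
  x = λ² - 14 - 16 = 1 - 30 ≡ 9; y = λ·(14 - 9) - 15 ≡ 9. → (9, 9)

(9, 9)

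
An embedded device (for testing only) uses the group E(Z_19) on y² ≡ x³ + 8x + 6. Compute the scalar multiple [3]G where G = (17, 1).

(18, 4)

Repeated addition: build up to 3G.
2G: tangent at (17, 1): λ = (3·17² + 8)/(2·1) ≡ 1/2. 2⁻¹ ≡ 10 (mod 19) since 2·10 = 20 ≡ 1, so λ ≡ 1·10 ≡ 10.
  x = λ² - 17 - 17 = 100 - 34 ≡ 9; y = λ·(17 - 9) - 1 ≡ 3. → (9, 3)
3G: (9, 3) + (17, 1). λ = (1 - 3)/(17 - 9) ≡ 17/8 mod 19. 8⁻¹ ≡ 12 (mod 19), so λ ≡ 14.
  x = λ² - 9 - 17 = 196 - 26 ≡ 18; y = λ·(9 - 18) - 3 ≡ 4. → (18, 4)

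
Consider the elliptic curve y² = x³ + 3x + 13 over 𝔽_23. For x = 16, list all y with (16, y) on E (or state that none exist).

x³ + 3x + 13 = 4157 ≡ 17 (mod 23).
17 is a non-residue mod 23; no y exists.

none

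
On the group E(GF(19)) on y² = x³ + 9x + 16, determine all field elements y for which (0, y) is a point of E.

x³ + 9x + 16 = 16 ≡ 16 (mod 19).
Square roots of 16 mod 19: 4 and 15 (since 4² = 16 ≡ 16).

4, 15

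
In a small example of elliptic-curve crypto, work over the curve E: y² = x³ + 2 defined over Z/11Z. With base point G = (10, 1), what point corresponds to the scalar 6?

Double-and-add on 6 = (110)₂. Start with G = (10, 1) for the leading 1-bit.
double: tangent at (10, 1): λ = (3·10² + 0)/(2·1) ≡ 3/2. 2⁻¹ ≡ 6 (mod 11), so λ ≡ 3·6 ≡ 7.
  x = λ² - 10 - 10 = 49 - 20 ≡ 7; y = λ·(10 - 7) - 1 ≡ 9. → (7, 9)
add G: (7, 9) + (10, 1). λ = (1 - 9)/(10 - 7) ≡ 3/3 mod 11. 3⁻¹ ≡ 4 (mod 11), so λ ≡ 1.
  x = λ² - 7 - 10 = 1 - 17 ≡ 6; y = λ·(7 - 6) - 9 ≡ 3. → (6, 3)
double: tangent at (6, 3): λ = (3·6² + 0)/(2·3) ≡ 9/6. 6⁻¹ ≡ 2 (mod 11), so λ ≡ 9·2 ≡ 7.
  x = λ² - 6 - 6 = 49 - 12 ≡ 4; y = λ·(6 - 4) - 3 ≡ 0. → (4, 0)

(4, 0)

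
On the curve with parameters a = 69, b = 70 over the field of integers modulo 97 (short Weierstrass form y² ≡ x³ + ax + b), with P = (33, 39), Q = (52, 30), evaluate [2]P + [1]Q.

First 2P:
Repeated addition: build up to 2P.
2P: tangent at (33, 39): λ = (3·33² + 69)/(2·39) ≡ 38/78. 78⁻¹ ≡ 51 (mod 97) since 78·51 = 3978 ≡ 1, so λ ≡ 38·51 ≡ 95.
  x = λ² - 33 - 33 = 9025 - 66 ≡ 35; y = λ·(33 - 35) - 39 ≡ 62. → (35, 62)
2P = (35, 62).
Finally 2P + Q:
(35, 62) + (52, 30). λ = (30 - 62)/(52 - 35) ≡ 65/17 mod 97. 17⁻¹ ≡ 40 (mod 97) since 17·40 = 680 ≡ 1, so λ ≡ 78.
  x = λ² - 35 - 52 = 6084 - 87 ≡ 80; y = λ·(35 - 80) - 62 ≡ 17. → (80, 17)

(80, 17)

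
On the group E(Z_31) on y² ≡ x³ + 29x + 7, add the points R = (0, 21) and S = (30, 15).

(0, 21) + (30, 15). λ = (15 - 21)/(30 - 0) ≡ 25/30 mod 31. 30⁻¹ ≡ 30 (mod 31), so λ ≡ 6.
  x = λ² - 0 - 30 = 36 - 30 ≡ 6; y = λ·(0 - 6) - 21 ≡ 5. → (6, 5)

(6, 5)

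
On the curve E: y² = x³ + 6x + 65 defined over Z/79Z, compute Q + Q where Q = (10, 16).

tangent at (10, 16): λ = (3·10² + 6)/(2·16) ≡ 69/32. 32⁻¹ ≡ 42 (mod 79), so λ ≡ 69·42 ≡ 54.
  x = λ² - 10 - 10 = 2916 - 20 ≡ 52; y = λ·(10 - 52) - 16 ≡ 7. → (52, 7)

(52, 7)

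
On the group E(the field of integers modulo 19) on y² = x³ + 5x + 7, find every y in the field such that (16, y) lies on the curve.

none

x³ + 5x + 7 = 4183 ≡ 3 (mod 19).
3 is a non-residue mod 19; no y exists.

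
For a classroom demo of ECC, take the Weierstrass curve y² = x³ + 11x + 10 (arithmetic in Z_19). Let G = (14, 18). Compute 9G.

Double-and-add on 9 = (1001)₂. Start with G = (14, 18) for the leading 1-bit.
double: tangent at (14, 18): λ = (3·14² + 11)/(2·18) ≡ 10/17. 17⁻¹ ≡ 9 (mod 19), so λ ≡ 10·9 ≡ 14.
  x = λ² - 14 - 14 = 196 - 28 ≡ 16; y = λ·(14 - 16) - 18 ≡ 11. → (16, 11)
double: tangent at (16, 11): λ = (3·16² + 11)/(2·11) ≡ 0/3. 3⁻¹ ≡ 13 (mod 19), so λ ≡ 0·13 ≡ 0.
  x = λ² - 16 - 16 = 0 - 32 ≡ 6; y = λ·(16 - 6) - 11 ≡ 8. → (6, 8)
double: tangent at (6, 8): λ = (3·6² + 11)/(2·8) ≡ 5/16. 16⁻¹ ≡ 6 (mod 19), so λ ≡ 5·6 ≡ 11.
  x = λ² - 6 - 6 = 121 - 12 ≡ 14; y = λ·(6 - 14) - 8 ≡ 18. → (14, 18)
add G: tangent at (14, 18): λ = (3·14² + 11)/(2·18) ≡ 10/17. 17⁻¹ ≡ 9 (mod 19) since 17·9 = 153 ≡ 1, so λ ≡ 10·9 ≡ 14.
  x = λ² - 14 - 14 = 196 - 28 ≡ 16; y = λ·(14 - 16) - 18 ≡ 11. → (16, 11)

(16, 11)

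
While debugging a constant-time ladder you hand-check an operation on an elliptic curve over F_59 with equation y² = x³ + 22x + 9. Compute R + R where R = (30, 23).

tangent at (30, 23): λ = (3·30² + 22)/(2·23) ≡ 8/46. 46⁻¹ ≡ 9 (mod 59) since 46·9 = 414 ≡ 1, so λ ≡ 8·9 ≡ 13.
  x = λ² - 30 - 30 = 169 - 60 ≡ 50; y = λ·(30 - 50) - 23 ≡ 12. → (50, 12)

(50, 12)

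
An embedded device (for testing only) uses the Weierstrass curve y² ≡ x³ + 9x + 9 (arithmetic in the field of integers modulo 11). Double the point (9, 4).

tangent at (9, 4): λ = (3·9² + 9)/(2·4) ≡ 10/8. 8⁻¹ ≡ 7 (mod 11) since 8·7 = 56 ≡ 1, so λ ≡ 10·7 ≡ 4.
  x = λ² - 9 - 9 = 16 - 18 ≡ 9; y = λ·(9 - 9) - 4 ≡ 7. → (9, 7)

(9, 7)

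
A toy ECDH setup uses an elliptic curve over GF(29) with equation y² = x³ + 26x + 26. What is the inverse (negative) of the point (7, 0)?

(7, 0)

-(7, 0) = (7, -0 mod 29) = (7, 0).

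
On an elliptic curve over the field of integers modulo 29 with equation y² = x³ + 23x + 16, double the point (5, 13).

tangent at (5, 13): λ = (3·5² + 23)/(2·13) ≡ 11/26. 26⁻¹ ≡ 19 (mod 29), so λ ≡ 11·19 ≡ 6.
  x = λ² - 5 - 5 = 36 - 10 ≡ 26; y = λ·(5 - 26) - 13 ≡ 6. → (26, 6)

(26, 6)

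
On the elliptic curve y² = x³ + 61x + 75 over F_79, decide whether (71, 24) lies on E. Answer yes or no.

yes

y² = 24² ≡ 23; x³ + 61x + 75 = 362317 ≡ 23 (mod 79). 23 = 23.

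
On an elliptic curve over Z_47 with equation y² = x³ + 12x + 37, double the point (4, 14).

tangent at (4, 14): λ = (3·4² + 12)/(2·14) ≡ 13/28. 28⁻¹ ≡ 42 (mod 47), so λ ≡ 13·42 ≡ 29.
  x = λ² - 4 - 4 = 841 - 8 ≡ 34; y = λ·(4 - 34) - 14 ≡ 9. → (34, 9)

(34, 9)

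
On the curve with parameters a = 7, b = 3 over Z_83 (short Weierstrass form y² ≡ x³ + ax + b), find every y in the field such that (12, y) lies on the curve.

none

x³ + 7x + 3 = 1815 ≡ 72 (mod 83).
72 is a non-residue mod 83; no y exists.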